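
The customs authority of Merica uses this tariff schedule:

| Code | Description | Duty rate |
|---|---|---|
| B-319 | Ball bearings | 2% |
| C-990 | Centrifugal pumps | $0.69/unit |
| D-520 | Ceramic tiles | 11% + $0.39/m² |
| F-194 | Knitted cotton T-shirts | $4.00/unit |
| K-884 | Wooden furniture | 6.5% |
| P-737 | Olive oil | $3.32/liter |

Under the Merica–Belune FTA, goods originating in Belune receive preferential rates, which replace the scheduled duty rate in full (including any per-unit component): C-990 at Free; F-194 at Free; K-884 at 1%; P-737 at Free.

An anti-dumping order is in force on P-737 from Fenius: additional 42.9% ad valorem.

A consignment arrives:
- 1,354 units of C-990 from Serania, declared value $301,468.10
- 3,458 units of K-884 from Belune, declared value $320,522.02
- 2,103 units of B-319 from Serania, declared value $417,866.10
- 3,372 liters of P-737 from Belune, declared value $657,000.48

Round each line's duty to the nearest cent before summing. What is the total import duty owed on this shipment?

Line 1 (C-990, Serania, 1,354 units, $301,468.10):
Base rate for C-990 is $0.69/unit.
C-990 has an FTA preferential rate, but origin Serania is not Belune; base rate stands.
Duty = 1,354 × $0.69 = $934.26.
Line 2 (K-884, Belune, 3,458 units, $320,522.02):
Base rate for K-884 is 6.5%.
Origin Belune qualifies under the Merica–Belune agreement and K-884 is covered: preferential rate 1% applies instead.
Duty = $320,522.02 × 1% = $3,205.22.
Line 3 (B-319, Serania, 2,103 units, $417,866.10):
Base rate for B-319 is 2%.
Duty = $417,866.10 × 2% = $8,357.32.
Line 4 (P-737, Belune, 3,372 liters, $657,000.48):
Base rate for P-737 is $3.32/liter.
Origin Belune qualifies under the Merica–Belune agreement and P-737 is covered: preferential rate Free applies instead.
The additional-duty order on P-737 targets Fenius, not Belune; it does not apply.
Duty = $657,000.48 × 0% = $0.00.
Total = $934.26 + $3,205.22 + $8,357.32 + $0.00 = $12,496.80.

$12,496.80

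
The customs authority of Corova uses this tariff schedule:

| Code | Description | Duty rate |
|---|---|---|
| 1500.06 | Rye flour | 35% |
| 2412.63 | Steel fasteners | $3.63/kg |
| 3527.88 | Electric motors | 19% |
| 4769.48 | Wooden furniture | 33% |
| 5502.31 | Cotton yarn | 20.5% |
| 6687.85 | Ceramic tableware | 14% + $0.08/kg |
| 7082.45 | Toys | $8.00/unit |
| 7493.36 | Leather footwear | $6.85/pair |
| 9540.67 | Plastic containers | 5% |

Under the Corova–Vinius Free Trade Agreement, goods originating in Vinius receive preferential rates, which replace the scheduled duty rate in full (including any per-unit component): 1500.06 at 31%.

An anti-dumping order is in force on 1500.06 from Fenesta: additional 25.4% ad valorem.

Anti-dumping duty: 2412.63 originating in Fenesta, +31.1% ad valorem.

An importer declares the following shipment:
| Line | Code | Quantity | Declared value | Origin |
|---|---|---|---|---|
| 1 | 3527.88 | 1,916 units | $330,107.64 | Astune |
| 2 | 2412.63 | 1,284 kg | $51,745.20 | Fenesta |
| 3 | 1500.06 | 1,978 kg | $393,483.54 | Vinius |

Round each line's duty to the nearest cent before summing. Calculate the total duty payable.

$205,454.03

Line 1 (3527.88, Astune, 1,916 units, $330,107.64):
Base rate for 3527.88 is 19%.
Duty = $330,107.64 × 19% = $62,720.45.
Line 2 (2412.63, Fenesta, 1,284 kg, $51,745.20):
Base rate for 2412.63 is $3.63/kg.
Additional duty on 2412.63 from Fenesta: +31.1% ad valorem. Applied ad valorem rate = 31.1%.
Duty = $51,745.20 × 31.1% + 1,284 × $3.63 = $20,753.68.
Line 3 (1500.06, Vinius, 1,978 kg, $393,483.54):
Base rate for 1500.06 is 35%.
Origin Vinius qualifies under the Corova–Vinius agreement and 1500.06 is covered: preferential rate 31% applies instead.
The additional-duty order on 1500.06 targets Fenesta, not Vinius; it does not apply.
Duty = $393,483.54 × 31% = $121,979.90.
Total = $62,720.45 + $20,753.68 + $121,979.90 = $205,454.03.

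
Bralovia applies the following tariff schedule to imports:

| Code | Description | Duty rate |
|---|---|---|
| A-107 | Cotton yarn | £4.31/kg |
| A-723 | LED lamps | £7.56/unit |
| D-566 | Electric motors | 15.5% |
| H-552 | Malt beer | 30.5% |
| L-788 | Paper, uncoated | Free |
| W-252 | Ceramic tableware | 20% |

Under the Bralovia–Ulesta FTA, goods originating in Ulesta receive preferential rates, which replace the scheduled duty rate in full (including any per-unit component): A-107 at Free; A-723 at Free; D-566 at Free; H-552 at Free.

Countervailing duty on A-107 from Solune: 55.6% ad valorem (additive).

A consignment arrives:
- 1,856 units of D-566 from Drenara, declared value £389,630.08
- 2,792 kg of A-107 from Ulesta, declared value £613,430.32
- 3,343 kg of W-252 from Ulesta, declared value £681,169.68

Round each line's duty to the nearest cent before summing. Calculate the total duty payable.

£196,626.60

Line 1 (D-566, Drenara, 1,856 units, £389,630.08):
Base rate for D-566 is 15.5%.
D-566 has an FTA preferential rate, but origin Drenara is not Ulesta; base rate stands.
Duty = £389,630.08 × 15.5% = £60,392.66.
Line 2 (A-107, Ulesta, 2,792 kg, £613,430.32):
Base rate for A-107 is £4.31/kg.
Origin Ulesta qualifies under the Bralovia–Ulesta agreement and A-107 is covered: preferential rate Free applies instead.
The additional-duty order on A-107 targets Solune, not Ulesta; it does not apply.
Duty = £613,430.32 × 0% = £0.00.
Line 3 (W-252, Ulesta, 3,343 kg, £681,169.68):
Base rate for W-252 is 20%.
Origin Ulesta is the FTA partner but W-252 is not on the preference list; base rate stands.
Duty = £681,169.68 × 20% = £136,233.94.
Total = £60,392.66 + £0.00 + £136,233.94 = £196,626.60.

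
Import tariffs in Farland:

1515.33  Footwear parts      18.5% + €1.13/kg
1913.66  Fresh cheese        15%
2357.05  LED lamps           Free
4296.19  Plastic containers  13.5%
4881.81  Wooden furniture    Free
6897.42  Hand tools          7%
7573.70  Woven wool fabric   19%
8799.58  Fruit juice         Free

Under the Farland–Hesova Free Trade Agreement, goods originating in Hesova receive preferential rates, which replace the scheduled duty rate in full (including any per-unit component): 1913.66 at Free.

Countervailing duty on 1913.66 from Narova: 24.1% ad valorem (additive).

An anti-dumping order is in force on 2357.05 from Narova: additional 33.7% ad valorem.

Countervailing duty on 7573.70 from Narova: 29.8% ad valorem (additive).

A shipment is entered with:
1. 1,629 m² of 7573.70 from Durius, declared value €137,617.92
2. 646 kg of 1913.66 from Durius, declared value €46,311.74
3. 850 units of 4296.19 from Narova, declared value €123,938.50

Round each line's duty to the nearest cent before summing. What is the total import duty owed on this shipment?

€49,825.86

Line 1 (7573.70, Durius, 1,629 m², €137,617.92):
Base rate for 7573.70 is 19%.
The additional-duty order on 7573.70 targets Narova, not Durius; it does not apply.
Duty = €137,617.92 × 19% = €26,147.40.
Line 2 (1913.66, Durius, 646 kg, €46,311.74):
Base rate for 1913.66 is 15%.
1913.66 has an FTA preferential rate, but origin Durius is not Hesova; base rate stands.
The additional-duty order on 1913.66 targets Narova, not Durius; it does not apply.
Duty = €46,311.74 × 15% = €6,946.76.
Line 3 (4296.19, Narova, 850 units, €123,938.50):
Base rate for 4296.19 is 13.5%.
Duty = €123,938.50 × 13.5% = €16,731.70.
Total = €26,147.40 + €6,946.76 + €16,731.70 = €49,825.86.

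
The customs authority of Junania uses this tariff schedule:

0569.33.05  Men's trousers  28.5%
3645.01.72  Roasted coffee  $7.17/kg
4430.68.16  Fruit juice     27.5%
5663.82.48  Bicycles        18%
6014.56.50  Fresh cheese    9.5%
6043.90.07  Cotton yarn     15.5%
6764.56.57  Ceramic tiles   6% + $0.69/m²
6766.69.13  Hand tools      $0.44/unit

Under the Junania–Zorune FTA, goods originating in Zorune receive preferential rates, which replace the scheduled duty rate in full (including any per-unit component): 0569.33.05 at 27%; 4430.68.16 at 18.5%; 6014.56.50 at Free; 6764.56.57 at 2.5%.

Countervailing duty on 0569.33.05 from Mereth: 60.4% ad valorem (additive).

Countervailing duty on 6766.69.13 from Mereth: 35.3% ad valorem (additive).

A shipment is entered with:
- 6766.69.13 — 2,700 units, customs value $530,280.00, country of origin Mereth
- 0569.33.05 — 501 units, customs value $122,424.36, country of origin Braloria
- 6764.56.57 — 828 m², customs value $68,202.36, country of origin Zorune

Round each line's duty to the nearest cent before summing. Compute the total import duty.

$224,972.84

Line 1 (6766.69.13, Mereth, 2,700 units, $530,280.00):
Base rate for 6766.69.13 is $0.44/unit.
Additional duty on 6766.69.13 from Mereth: +35.3% ad valorem. Applied ad valorem rate = 35.3%.
Duty = $530,280.00 × 35.3% + 2,700 × $0.44 = $188,376.84.
Line 2 (0569.33.05, Braloria, 501 units, $122,424.36):
Base rate for 0569.33.05 is 28.5%.
0569.33.05 has an FTA preferential rate, but origin Braloria is not Zorune; base rate stands.
The additional-duty order on 0569.33.05 targets Mereth, not Braloria; it does not apply.
Duty = $122,424.36 × 28.5% = $34,890.94.
Line 3 (6764.56.57, Zorune, 828 m², $68,202.36):
Base rate for 6764.56.57 is 6% + $0.69/m².
Origin Zorune qualifies under the Junania–Zorune agreement and 6764.56.57 is covered: preferential rate 2.5% applies instead.
Duty = $68,202.36 × 2.5% = $1,705.06.
Total = $188,376.84 + $34,890.94 + $1,705.06 = $224,972.84.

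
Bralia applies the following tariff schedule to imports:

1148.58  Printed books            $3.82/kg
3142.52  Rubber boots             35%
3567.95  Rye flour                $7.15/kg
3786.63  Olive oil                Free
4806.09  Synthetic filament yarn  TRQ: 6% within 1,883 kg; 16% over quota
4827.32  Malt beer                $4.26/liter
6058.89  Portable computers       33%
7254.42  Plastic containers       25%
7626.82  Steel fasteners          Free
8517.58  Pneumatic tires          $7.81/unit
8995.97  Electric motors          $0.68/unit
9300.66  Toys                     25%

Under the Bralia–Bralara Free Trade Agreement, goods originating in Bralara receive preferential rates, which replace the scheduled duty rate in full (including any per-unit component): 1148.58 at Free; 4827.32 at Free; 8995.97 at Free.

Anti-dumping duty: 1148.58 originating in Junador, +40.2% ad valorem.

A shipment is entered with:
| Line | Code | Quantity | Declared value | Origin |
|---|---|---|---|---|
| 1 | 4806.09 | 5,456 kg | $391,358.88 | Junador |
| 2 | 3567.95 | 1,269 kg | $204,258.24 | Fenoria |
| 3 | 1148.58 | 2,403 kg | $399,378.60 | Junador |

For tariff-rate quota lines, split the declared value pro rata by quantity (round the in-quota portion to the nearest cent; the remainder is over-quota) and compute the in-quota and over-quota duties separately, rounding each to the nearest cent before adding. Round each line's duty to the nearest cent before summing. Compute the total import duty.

$227,913.68

Line 1 (4806.09, Junador, 5,456 kg, $391,358.88):
Code 4806.09 is under a tariff-rate quota (threshold 1,883 kg). In-quota: 1,883 kg at 6%; over-quota: 3,573 kg at 16%.
Pro-rata value split: in-quota = $391,358.88 × 1,883/5,456 = $135,067.59; over-quota = $391,358.88 − $135,067.59 = $256,291.29.
In-quota duty = $135,067.59 × 6% = $8,104.06. Over-quota duty = $256,291.29 × 16% = $41,006.61.
Line duty = $8,104.06 + $41,006.61 = $49,110.67.
Line 2 (3567.95, Fenoria, 1,269 kg, $204,258.24):
Base rate for 3567.95 is $7.15/kg.
Duty = 1,269 × $7.15 = $9,073.35.
Line 3 (1148.58, Junador, 2,403 kg, $399,378.60):
Base rate for 1148.58 is $3.82/kg.
1148.58 has an FTA preferential rate, but origin Junador is not Bralara; base rate stands.
Additional duty on 1148.58 from Junador: +40.2% ad valorem. Applied ad valorem rate = 40.2%.
Duty = $399,378.60 × 40.2% + 2,403 × $3.82 = $169,729.66.
Total = $49,110.67 + $9,073.35 + $169,729.66 = $227,913.68.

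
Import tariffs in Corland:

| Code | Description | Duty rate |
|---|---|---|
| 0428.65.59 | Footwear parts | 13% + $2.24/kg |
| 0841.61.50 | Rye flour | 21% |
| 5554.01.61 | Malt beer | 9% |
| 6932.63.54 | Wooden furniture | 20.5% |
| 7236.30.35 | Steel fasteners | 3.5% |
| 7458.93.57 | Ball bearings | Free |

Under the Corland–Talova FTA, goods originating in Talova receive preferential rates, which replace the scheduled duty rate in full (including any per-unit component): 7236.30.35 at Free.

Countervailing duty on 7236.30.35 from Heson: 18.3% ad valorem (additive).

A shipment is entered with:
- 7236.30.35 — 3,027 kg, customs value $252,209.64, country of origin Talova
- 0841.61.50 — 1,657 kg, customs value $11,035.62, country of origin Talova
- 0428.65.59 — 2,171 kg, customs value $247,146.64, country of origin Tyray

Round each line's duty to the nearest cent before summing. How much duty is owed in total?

Line 1 (7236.30.35, Talova, 3,027 kg, $252,209.64):
Base rate for 7236.30.35 is 3.5%.
Origin Talova qualifies under the Corland–Talova agreement and 7236.30.35 is covered: preferential rate Free applies instead.
The additional-duty order on 7236.30.35 targets Heson, not Talova; it does not apply.
Duty = $252,209.64 × 0% = $0.00.
Line 2 (0841.61.50, Talova, 1,657 kg, $11,035.62):
Base rate for 0841.61.50 is 21%.
Origin Talova is the FTA partner but 0841.61.50 is not on the preference list; base rate stands.
Duty = $11,035.62 × 21% = $2,317.48.
Line 3 (0428.65.59, Tyray, 2,171 kg, $247,146.64):
Base rate for 0428.65.59 is 13% + $2.24/kg.
Duty = $247,146.64 × 13% + 2,171 × $2.24 = $36,992.10.
Total = $0.00 + $2,317.48 + $36,992.10 = $39,309.58.

$39,309.58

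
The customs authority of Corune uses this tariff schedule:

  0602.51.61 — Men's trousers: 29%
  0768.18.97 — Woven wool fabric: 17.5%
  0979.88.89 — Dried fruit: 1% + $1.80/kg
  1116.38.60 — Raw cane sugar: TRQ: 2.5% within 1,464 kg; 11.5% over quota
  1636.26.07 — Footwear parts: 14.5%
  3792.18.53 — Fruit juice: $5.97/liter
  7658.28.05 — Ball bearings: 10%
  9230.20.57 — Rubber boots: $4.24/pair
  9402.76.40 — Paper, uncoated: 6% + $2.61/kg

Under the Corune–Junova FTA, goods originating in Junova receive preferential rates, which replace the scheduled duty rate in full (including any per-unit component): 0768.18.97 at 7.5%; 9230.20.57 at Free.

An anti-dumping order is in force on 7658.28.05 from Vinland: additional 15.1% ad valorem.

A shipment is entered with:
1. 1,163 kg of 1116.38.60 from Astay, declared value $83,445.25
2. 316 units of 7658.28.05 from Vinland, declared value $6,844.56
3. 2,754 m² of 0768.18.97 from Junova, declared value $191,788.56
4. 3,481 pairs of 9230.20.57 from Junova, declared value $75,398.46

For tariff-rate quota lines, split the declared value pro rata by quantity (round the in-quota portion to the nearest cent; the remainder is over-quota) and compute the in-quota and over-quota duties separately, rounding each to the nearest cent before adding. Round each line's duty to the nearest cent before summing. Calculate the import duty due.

Line 1 (1116.38.60, Astay, 1,163 kg, $83,445.25):
Code 1116.38.60 is under a tariff-rate quota (threshold 1,464 kg). Quantity 1,163 kg is within the quota, so the in-quota rate 2.5% applies to the full value.
Duty = $83,445.25 × 2.5% = $2,086.13.
Line 2 (7658.28.05, Vinland, 316 units, $6,844.56):
Base rate for 7658.28.05 is 10%.
Additional duty on 7658.28.05 from Vinland: +15.1%. Applied ad valorem rate: 10% + 15.1% = 25.1%.
Duty = $6,844.56 × 25.1% = $1,717.98.
Line 3 (0768.18.97, Junova, 2,754 m², $191,788.56):
Base rate for 0768.18.97 is 17.5%.
Origin Junova qualifies under the Corune–Junova agreement and 0768.18.97 is covered: preferential rate 7.5% applies instead.
Duty = $191,788.56 × 7.5% = $14,384.14.
Line 4 (9230.20.57, Junova, 3,481 pairs, $75,398.46):
Base rate for 9230.20.57 is $4.24/pair.
Origin Junova qualifies under the Corune–Junova agreement and 9230.20.57 is covered: preferential rate Free applies instead.
Duty = $75,398.46 × 0% = $0.00.
Total = $2,086.13 + $1,717.98 + $14,384.14 + $0.00 = $18,188.25.

$18,188.25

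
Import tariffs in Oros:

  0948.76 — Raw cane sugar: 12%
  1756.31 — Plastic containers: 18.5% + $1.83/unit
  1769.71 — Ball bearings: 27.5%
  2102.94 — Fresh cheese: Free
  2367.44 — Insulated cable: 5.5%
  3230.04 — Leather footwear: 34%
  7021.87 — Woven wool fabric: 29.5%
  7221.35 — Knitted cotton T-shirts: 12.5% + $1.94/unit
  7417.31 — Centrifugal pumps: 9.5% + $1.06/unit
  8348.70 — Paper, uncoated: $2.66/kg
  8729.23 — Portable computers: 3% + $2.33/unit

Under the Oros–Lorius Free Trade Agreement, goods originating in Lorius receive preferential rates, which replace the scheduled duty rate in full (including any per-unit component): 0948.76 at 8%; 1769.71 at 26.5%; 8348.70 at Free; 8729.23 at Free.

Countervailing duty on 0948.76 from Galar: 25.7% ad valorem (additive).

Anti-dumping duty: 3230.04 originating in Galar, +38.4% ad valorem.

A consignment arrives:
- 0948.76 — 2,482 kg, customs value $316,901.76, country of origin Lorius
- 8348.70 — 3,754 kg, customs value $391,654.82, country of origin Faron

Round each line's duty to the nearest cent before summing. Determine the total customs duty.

$35,337.78

Line 1 (0948.76, Lorius, 2,482 kg, $316,901.76):
Base rate for 0948.76 is 12%.
Origin Lorius qualifies under the Oros–Lorius agreement and 0948.76 is covered: preferential rate 8% applies instead.
The additional-duty order on 0948.76 targets Galar, not Lorius; it does not apply.
Duty = $316,901.76 × 8% = $25,352.14.
Line 2 (8348.70, Faron, 3,754 kg, $391,654.82):
Base rate for 8348.70 is $2.66/kg.
8348.70 has an FTA preferential rate, but origin Faron is not Lorius; base rate stands.
Duty = 3,754 × $2.66 = $9,985.64.
Total = $25,352.14 + $9,985.64 = $35,337.78.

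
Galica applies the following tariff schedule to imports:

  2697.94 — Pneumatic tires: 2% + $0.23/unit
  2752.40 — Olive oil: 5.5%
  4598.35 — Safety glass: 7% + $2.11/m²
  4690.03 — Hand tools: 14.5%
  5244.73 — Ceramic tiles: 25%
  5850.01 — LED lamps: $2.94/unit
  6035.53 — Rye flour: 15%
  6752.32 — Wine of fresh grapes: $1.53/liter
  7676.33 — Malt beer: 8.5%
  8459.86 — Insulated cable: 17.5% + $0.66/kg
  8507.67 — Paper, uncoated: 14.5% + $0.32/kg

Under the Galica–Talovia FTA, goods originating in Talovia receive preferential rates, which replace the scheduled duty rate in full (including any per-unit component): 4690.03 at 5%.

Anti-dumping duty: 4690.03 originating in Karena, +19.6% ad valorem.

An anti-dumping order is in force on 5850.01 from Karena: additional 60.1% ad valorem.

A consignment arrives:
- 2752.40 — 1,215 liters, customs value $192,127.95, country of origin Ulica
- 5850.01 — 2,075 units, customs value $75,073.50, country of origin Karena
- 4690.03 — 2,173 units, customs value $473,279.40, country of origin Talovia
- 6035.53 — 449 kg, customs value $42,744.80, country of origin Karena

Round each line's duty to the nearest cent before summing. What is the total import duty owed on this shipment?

$91,862.40

Line 1 (2752.40, Ulica, 1,215 liters, $192,127.95):
Base rate for 2752.40 is 5.5%.
Duty = $192,127.95 × 5.5% = $10,567.04.
Line 2 (5850.01, Karena, 2,075 units, $75,073.50):
Base rate for 5850.01 is $2.94/unit.
Additional duty on 5850.01 from Karena: +60.1% ad valorem. Applied ad valorem rate = 60.1%.
Duty = $75,073.50 × 60.1% + 2,075 × $2.94 = $51,219.67.
Line 3 (4690.03, Talovia, 2,173 units, $473,279.40):
Base rate for 4690.03 is 14.5%.
Origin Talovia qualifies under the Galica–Talovia agreement and 4690.03 is covered: preferential rate 5% applies instead.
The additional-duty order on 4690.03 targets Karena, not Talovia; it does not apply.
Duty = $473,279.40 × 5% = $23,663.97.
Line 4 (6035.53, Karena, 449 kg, $42,744.80):
Base rate for 6035.53 is 15%.
Duty = $42,744.80 × 15% = $6,411.72.
Total = $10,567.04 + $51,219.67 + $23,663.97 + $6,411.72 = $91,862.40.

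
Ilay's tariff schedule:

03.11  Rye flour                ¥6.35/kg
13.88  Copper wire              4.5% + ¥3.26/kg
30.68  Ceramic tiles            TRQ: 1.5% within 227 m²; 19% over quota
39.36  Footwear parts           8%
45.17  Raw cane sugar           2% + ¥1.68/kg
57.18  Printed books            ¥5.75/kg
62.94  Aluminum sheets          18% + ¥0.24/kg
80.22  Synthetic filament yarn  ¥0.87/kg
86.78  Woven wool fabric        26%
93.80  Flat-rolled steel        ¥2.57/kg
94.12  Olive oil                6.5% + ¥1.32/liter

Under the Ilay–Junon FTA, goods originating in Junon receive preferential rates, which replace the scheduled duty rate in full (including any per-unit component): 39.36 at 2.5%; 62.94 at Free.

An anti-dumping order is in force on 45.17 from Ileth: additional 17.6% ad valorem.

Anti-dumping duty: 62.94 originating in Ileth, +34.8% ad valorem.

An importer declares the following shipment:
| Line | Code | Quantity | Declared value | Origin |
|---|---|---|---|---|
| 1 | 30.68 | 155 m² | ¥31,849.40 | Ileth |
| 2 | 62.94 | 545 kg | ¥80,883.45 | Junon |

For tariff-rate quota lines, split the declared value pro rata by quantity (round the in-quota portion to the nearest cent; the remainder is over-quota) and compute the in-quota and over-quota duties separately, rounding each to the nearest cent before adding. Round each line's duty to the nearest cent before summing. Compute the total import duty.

¥477.74

Line 1 (30.68, Ileth, 155 m², ¥31,849.40):
Code 30.68 is under a tariff-rate quota (threshold 227 m²). Quantity 155 m² is within the quota, so the in-quota rate 1.5% applies to the full value.
Duty = ¥31,849.40 × 1.5% = ¥477.74.
Line 2 (62.94, Junon, 545 kg, ¥80,883.45):
Base rate for 62.94 is 18% + ¥0.24/kg.
Origin Junon qualifies under the Ilay–Junon agreement and 62.94 is covered: preferential rate Free applies instead.
The additional-duty order on 62.94 targets Ileth, not Junon; it does not apply.
Duty = ¥80,883.45 × 0% = ¥0.00.
Total = ¥477.74 + ¥0.00 = ¥477.74.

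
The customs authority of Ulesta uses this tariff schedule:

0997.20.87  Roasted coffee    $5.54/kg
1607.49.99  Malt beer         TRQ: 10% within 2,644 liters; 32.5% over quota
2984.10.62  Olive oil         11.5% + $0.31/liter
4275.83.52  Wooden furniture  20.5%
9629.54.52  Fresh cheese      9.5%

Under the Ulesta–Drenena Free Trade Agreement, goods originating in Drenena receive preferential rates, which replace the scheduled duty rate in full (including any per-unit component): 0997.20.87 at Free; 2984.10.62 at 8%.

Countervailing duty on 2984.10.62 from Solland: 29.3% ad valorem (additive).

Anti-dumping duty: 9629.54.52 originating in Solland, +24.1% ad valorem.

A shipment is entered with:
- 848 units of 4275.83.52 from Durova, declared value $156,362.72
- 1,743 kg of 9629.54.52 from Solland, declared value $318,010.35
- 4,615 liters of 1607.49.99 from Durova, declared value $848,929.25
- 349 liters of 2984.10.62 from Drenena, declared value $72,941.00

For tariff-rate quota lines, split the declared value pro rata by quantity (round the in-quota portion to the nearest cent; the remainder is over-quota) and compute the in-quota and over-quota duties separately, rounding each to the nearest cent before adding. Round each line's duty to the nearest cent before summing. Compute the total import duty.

Line 1 (4275.83.52, Durova, 848 units, $156,362.72):
Base rate for 4275.83.52 is 20.5%.
Duty = $156,362.72 × 20.5% = $32,054.36.
Line 2 (9629.54.52, Solland, 1,743 kg, $318,010.35):
Base rate for 9629.54.52 is 9.5%.
Additional duty on 9629.54.52 from Solland: +24.1%. Applied ad valorem rate: 9.5% + 24.1% = 33.6%.
Duty = $318,010.35 × 33.6% = $106,851.48.
Line 3 (1607.49.99, Durova, 4,615 liters, $848,929.25):
Code 1607.49.99 is under a tariff-rate quota (threshold 2,644 liters). In-quota: 2,644 liters at 10%; over-quota: 1,971 liters at 32.5%.
Pro-rata value split: in-quota = $848,929.25 × 2,644/4,615 = $486,363.80; over-quota = $848,929.25 − $486,363.80 = $362,565.45.
In-quota duty = $486,363.80 × 10% = $48,636.38. Over-quota duty = $362,565.45 × 32.5% = $117,833.77.
Line duty = $48,636.38 + $117,833.77 = $166,470.15.
Line 4 (2984.10.62, Drenena, 349 liters, $72,941.00):
Base rate for 2984.10.62 is 11.5% + $0.31/liter.
Origin Drenena qualifies under the Ulesta–Drenena agreement and 2984.10.62 is covered: preferential rate 8% applies instead.
The additional-duty order on 2984.10.62 targets Solland, not Drenena; it does not apply.
Duty = $72,941.00 × 8% = $5,835.28.
Total = $32,054.36 + $106,851.48 + $166,470.15 + $5,835.28 = $311,211.27.

$311,211.27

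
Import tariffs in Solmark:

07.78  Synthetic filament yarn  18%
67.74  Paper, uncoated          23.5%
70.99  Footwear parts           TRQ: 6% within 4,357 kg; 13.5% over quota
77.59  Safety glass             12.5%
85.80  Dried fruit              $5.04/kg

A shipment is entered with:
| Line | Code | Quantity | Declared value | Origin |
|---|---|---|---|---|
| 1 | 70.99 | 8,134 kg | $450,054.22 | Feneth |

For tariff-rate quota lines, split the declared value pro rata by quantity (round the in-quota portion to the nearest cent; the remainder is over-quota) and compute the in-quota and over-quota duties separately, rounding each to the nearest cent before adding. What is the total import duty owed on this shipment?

Line 1 (70.99, Feneth, 8,134 kg, $450,054.22):
Code 70.99 is under a tariff-rate quota (threshold 4,357 kg). In-quota: 4,357 kg at 6%; over-quota: 3,777 kg at 13.5%.
Pro-rata value split: in-quota = $450,054.22 × 4,357/8,134 = $241,072.81; over-quota = $450,054.22 − $241,072.81 = $208,981.41.
In-quota duty = $241,072.81 × 6% = $14,464.37. Over-quota duty = $208,981.41 × 13.5% = $28,212.49.
Line duty = $14,464.37 + $28,212.49 = $42,676.86.

$42,676.86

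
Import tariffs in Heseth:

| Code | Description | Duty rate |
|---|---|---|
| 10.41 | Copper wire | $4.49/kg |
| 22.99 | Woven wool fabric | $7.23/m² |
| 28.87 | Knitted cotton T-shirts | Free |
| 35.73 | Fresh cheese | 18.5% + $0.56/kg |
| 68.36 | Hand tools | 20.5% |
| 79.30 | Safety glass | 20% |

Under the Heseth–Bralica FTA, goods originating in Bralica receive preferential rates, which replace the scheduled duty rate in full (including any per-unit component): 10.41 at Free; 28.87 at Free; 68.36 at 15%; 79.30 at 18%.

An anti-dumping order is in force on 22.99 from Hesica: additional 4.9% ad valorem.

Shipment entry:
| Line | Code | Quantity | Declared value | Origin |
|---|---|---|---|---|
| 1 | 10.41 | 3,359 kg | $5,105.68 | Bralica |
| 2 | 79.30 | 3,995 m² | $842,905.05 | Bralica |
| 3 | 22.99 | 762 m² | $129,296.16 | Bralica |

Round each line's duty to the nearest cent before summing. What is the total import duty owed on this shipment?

$157,232.17

Line 1 (10.41, Bralica, 3,359 kg, $5,105.68):
Base rate for 10.41 is $4.49/kg.
Origin Bralica qualifies under the Heseth–Bralica agreement and 10.41 is covered: preferential rate Free applies instead.
Duty = $5,105.68 × 0% = $0.00.
Line 2 (79.30, Bralica, 3,995 m², $842,905.05):
Base rate for 79.30 is 20%.
Origin Bralica qualifies under the Heseth–Bralica agreement and 79.30 is covered: preferential rate 18% applies instead.
Duty = $842,905.05 × 18% = $151,722.91.
Line 3 (22.99, Bralica, 762 m², $129,296.16):
Base rate for 22.99 is $7.23/m².
Origin Bralica is the FTA partner but 22.99 is not on the preference list; base rate stands.
The additional-duty order on 22.99 targets Hesica, not Bralica; it does not apply.
Duty = 762 × $7.23 = $5,509.26.
Total = $0.00 + $151,722.91 + $5,509.26 = $157,232.17.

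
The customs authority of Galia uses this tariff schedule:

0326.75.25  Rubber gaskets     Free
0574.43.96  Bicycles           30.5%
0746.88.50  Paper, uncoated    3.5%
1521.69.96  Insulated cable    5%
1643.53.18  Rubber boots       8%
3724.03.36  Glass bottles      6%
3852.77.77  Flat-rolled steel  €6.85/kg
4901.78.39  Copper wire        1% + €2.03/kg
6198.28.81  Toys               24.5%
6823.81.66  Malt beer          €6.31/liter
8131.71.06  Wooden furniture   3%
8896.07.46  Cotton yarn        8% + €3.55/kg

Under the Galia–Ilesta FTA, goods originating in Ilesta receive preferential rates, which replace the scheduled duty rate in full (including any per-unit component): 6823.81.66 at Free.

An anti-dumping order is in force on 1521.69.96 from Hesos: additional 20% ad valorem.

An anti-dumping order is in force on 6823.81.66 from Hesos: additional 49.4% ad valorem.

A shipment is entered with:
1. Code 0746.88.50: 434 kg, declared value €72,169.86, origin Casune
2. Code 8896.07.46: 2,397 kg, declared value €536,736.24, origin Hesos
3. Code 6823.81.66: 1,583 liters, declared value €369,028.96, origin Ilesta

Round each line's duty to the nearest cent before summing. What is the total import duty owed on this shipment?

Line 1 (0746.88.50, Casune, 434 kg, €72,169.86):
Base rate for 0746.88.50 is 3.5%.
Duty = €72,169.86 × 3.5% = €2,525.95.
Line 2 (8896.07.46, Hesos, 2,397 kg, €536,736.24):
Base rate for 8896.07.46 is 8% + €3.55/kg.
Duty = €536,736.24 × 8% + 2,397 × €3.55 = €51,448.25.
Line 3 (6823.81.66, Ilesta, 1,583 liters, €369,028.96):
Base rate for 6823.81.66 is €6.31/liter.
Origin Ilesta qualifies under the Galia–Ilesta agreement and 6823.81.66 is covered: preferential rate Free applies instead.
The additional-duty order on 6823.81.66 targets Hesos, not Ilesta; it does not apply.
Duty = €369,028.96 × 0% = €0.00.
Total = €2,525.95 + €51,448.25 + €0.00 = €53,974.20.

€53,974.20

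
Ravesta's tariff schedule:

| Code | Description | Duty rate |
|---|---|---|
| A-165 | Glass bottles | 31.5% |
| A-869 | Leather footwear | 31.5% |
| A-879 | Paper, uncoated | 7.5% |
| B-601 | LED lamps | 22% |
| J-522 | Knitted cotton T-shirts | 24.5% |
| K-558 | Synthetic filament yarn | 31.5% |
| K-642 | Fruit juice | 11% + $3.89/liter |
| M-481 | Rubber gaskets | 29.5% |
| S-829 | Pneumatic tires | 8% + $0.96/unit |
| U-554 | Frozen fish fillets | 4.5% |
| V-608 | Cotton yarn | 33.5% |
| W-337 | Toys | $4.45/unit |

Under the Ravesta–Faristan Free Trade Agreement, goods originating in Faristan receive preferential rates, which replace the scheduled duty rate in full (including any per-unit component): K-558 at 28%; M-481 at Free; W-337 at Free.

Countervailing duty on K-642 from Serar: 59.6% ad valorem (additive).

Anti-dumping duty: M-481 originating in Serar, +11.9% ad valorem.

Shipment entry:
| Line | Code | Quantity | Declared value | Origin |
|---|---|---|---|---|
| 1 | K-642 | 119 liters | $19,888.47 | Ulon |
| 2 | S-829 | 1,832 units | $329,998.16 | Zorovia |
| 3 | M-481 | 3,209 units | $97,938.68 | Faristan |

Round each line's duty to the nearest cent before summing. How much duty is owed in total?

$30,809.21

Line 1 (K-642, Ulon, 119 liters, $19,888.47):
Base rate for K-642 is 11% + $3.89/liter.
The additional-duty order on K-642 targets Serar, not Ulon; it does not apply.
Duty = $19,888.47 × 11% + 119 × $3.89 = $2,650.64.
Line 2 (S-829, Zorovia, 1,832 units, $329,998.16):
Base rate for S-829 is 8% + $0.96/unit.
Duty = $329,998.16 × 8% + 1,832 × $0.96 = $28,158.57.
Line 3 (M-481, Faristan, 3,209 units, $97,938.68):
Base rate for M-481 is 29.5%.
Origin Faristan qualifies under the Ravesta–Faristan agreement and M-481 is covered: preferential rate Free applies instead.
The additional-duty order on M-481 targets Serar, not Faristan; it does not apply.
Duty = $97,938.68 × 0% = $0.00.
Total = $2,650.64 + $28,158.57 + $0.00 = $30,809.21.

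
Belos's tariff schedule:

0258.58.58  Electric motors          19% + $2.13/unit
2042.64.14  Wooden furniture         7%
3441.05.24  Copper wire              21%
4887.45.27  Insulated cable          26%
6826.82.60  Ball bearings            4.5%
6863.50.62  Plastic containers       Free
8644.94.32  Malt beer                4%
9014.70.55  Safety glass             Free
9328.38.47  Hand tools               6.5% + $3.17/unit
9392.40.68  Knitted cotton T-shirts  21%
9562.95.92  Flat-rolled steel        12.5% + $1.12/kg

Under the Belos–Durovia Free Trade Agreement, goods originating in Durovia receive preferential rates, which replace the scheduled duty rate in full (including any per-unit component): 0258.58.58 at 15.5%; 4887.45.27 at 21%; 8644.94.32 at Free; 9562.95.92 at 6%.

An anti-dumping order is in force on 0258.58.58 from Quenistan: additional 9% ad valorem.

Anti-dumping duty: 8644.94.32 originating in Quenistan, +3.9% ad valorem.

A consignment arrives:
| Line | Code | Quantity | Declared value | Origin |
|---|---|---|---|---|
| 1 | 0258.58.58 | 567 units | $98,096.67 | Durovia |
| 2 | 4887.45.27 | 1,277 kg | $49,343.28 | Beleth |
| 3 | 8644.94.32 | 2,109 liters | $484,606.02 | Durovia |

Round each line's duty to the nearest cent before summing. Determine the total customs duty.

Line 1 (0258.58.58, Durovia, 567 units, $98,096.67):
Base rate for 0258.58.58 is 19% + $2.13/unit.
Origin Durovia qualifies under the Belos–Durovia agreement and 0258.58.58 is covered: preferential rate 15.5% applies instead.
The additional-duty order on 0258.58.58 targets Quenistan, not Durovia; it does not apply.
Duty = $98,096.67 × 15.5% = $15,204.98.
Line 2 (4887.45.27, Beleth, 1,277 kg, $49,343.28):
Base rate for 4887.45.27 is 26%.
4887.45.27 has an FTA preferential rate, but origin Beleth is not Durovia; base rate stands.
Duty = $49,343.28 × 26% = $12,829.25.
Line 3 (8644.94.32, Durovia, 2,109 liters, $484,606.02):
Base rate for 8644.94.32 is 4%.
Origin Durovia qualifies under the Belos–Durovia agreement and 8644.94.32 is covered: preferential rate Free applies instead.
The additional-duty order on 8644.94.32 targets Quenistan, not Durovia; it does not apply.
Duty = $484,606.02 × 0% = $0.00.
Total = $15,204.98 + $12,829.25 + $0.00 = $28,034.23.

$28,034.23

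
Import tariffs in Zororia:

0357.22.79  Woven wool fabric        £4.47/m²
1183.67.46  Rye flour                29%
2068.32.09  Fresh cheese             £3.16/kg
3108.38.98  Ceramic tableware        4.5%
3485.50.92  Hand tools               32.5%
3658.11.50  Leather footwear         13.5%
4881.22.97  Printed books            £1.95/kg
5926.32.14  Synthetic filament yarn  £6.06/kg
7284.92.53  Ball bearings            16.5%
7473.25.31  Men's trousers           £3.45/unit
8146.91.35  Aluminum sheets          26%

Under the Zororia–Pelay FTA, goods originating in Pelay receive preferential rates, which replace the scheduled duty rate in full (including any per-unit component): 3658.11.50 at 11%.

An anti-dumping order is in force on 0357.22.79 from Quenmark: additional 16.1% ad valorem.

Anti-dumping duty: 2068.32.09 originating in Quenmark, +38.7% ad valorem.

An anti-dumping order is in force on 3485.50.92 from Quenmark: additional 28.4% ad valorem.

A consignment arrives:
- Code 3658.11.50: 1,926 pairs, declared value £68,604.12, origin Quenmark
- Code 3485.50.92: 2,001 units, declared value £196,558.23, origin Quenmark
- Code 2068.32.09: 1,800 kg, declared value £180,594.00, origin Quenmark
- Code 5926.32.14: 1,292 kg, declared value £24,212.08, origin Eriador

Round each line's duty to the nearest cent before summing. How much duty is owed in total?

£212,372.92

Line 1 (3658.11.50, Quenmark, 1,926 pairs, £68,604.12):
Base rate for 3658.11.50 is 13.5%.
3658.11.50 has an FTA preferential rate, but origin Quenmark is not Pelay; base rate stands.
Duty = £68,604.12 × 13.5% = £9,261.56.
Line 2 (3485.50.92, Quenmark, 2,001 units, £196,558.23):
Base rate for 3485.50.92 is 32.5%.
Additional duty on 3485.50.92 from Quenmark: +28.4%. Applied ad valorem rate: 32.5% + 28.4% = 60.9%.
Duty = £196,558.23 × 60.9% = £119,703.96.
Line 3 (2068.32.09, Quenmark, 1,800 kg, £180,594.00):
Base rate for 2068.32.09 is £3.16/kg.
Additional duty on 2068.32.09 from Quenmark: +38.7% ad valorem. Applied ad valorem rate = 38.7%.
Duty = £180,594.00 × 38.7% + 1,800 × £3.16 = £75,577.88.
Line 4 (5926.32.14, Eriador, 1,292 kg, £24,212.08):
Base rate for 5926.32.14 is £6.06/kg.
Duty = 1,292 × £6.06 = £7,829.52.
Total = £9,261.56 + £119,703.96 + £75,577.88 + £7,829.52 = £212,372.92.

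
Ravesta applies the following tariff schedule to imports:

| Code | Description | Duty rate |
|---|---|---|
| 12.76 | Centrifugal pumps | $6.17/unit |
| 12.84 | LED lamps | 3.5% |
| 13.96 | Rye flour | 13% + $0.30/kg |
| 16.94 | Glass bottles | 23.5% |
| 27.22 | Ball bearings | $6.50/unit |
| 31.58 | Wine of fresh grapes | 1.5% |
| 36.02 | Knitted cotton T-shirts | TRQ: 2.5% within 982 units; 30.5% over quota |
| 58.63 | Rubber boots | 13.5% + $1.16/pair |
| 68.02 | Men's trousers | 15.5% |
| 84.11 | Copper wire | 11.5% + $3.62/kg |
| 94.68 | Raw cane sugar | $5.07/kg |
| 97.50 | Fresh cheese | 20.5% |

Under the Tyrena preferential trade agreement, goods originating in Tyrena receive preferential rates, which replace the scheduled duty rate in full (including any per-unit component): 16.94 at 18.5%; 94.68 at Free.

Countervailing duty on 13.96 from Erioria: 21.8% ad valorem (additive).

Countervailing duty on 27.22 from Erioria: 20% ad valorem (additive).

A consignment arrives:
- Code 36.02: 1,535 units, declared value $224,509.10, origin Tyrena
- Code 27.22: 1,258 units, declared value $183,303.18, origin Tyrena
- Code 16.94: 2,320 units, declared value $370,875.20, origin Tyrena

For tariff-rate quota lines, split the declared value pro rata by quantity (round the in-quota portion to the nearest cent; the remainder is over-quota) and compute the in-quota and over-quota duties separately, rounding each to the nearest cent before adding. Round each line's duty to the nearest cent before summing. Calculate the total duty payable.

Line 1 (36.02, Tyrena, 1,535 units, $224,509.10):
Code 36.02 is under a tariff-rate quota (threshold 982 units). In-quota: 982 units at 2.5%; over-quota: 553 units at 30.5%.
Pro-rata value split: in-quota = $224,509.10 × 982/1,535 = $143,627.32; over-quota = $224,509.10 − $143,627.32 = $80,881.78.
In-quota duty = $143,627.32 × 2.5% = $3,590.68. Over-quota duty = $80,881.78 × 30.5% = $24,668.94.
Line duty = $3,590.68 + $24,668.94 = $28,259.62.
Line 2 (27.22, Tyrena, 1,258 units, $183,303.18):
Base rate for 27.22 is $6.50/unit.
Origin Tyrena is the FTA partner but 27.22 is not on the preference list; base rate stands.
The additional-duty order on 27.22 targets Erioria, not Tyrena; it does not apply.
Duty = 1,258 × $6.50 = $8,177.00.
Line 3 (16.94, Tyrena, 2,320 units, $370,875.20):
Base rate for 16.94 is 23.5%.
Origin Tyrena qualifies under the Ravesta–Tyrena agreement and 16.94 is covered: preferential rate 18.5% applies instead.
Duty = $370,875.20 × 18.5% = $68,611.91.
Total = $28,259.62 + $8,177.00 + $68,611.91 = $105,048.53.

$105,048.53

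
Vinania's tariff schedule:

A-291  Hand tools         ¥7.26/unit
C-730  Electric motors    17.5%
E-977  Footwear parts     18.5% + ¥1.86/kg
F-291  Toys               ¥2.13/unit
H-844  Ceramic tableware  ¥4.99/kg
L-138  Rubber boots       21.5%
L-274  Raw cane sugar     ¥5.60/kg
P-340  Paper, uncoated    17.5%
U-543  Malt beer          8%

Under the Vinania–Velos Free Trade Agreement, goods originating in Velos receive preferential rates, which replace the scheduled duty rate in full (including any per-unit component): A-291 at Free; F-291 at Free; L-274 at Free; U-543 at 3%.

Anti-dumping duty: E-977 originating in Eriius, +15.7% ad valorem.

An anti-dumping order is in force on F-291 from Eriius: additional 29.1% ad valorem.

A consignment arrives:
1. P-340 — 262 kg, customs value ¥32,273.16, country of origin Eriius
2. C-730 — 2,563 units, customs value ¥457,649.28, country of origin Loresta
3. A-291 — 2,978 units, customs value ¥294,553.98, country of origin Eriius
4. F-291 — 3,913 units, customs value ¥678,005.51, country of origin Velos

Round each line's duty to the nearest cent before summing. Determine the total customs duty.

Line 1 (P-340, Eriius, 262 kg, ¥32,273.16):
Base rate for P-340 is 17.5%.
Duty = ¥32,273.16 × 17.5% = ¥5,647.80.
Line 2 (C-730, Loresta, 2,563 units, ¥457,649.28):
Base rate for C-730 is 17.5%.
Duty = ¥457,649.28 × 17.5% = ¥80,088.62.
Line 3 (A-291, Eriius, 2,978 units, ¥294,553.98):
Base rate for A-291 is ¥7.26/unit.
A-291 has an FTA preferential rate, but origin Eriius is not Velos; base rate stands.
Duty = 2,978 × ¥7.26 = ¥21,620.28.
Line 4 (F-291, Velos, 3,913 units, ¥678,005.51):
Base rate for F-291 is ¥2.13/unit.
Origin Velos qualifies under the Vinania–Velos agreement and F-291 is covered: preferential rate Free applies instead.
The additional-duty order on F-291 targets Eriius, not Velos; it does not apply.
Duty = ¥678,005.51 × 0% = ¥0.00.
Total = ¥5,647.80 + ¥80,088.62 + ¥21,620.28 + ¥0.00 = ¥107,356.70.

¥107,356.70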